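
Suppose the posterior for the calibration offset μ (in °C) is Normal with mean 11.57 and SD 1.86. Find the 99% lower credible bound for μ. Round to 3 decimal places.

7.243

Need L with P(μ ≥ L) = 0.99: L = 11.57 − z_{0.01}·1.86.
z = 2.326; L = 11.57 − 2.326 × 1.86 = 7.243.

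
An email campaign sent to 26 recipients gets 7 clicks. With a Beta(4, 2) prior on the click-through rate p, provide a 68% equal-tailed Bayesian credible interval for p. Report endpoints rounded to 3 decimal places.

Posterior: Beta(4+7, 2+19) = Beta(11, 21).
Equal-tailed 68% interval: the 0.16 and 0.84 quantiles of Beta(11, 21).
Posterior mean ≈ 0.344, SD ≈ 0.083; a Normal approximation gives roughly [0.262, 0.426].
Exact: F⁻¹(0.16) = 0.260; F⁻¹(0.84) = 0.427.

[0.260, 0.427]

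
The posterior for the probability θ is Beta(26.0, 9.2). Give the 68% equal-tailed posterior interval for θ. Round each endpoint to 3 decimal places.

Posterior: Beta(26.0, 9.2).
Equal-tailed 68% interval: the 0.16 and 0.84 quantiles of Beta(26.0, 9.2).
Posterior mean ≈ 0.739, SD ≈ 0.073; a Normal approximation gives roughly [0.666, 0.811].
Exact: F⁻¹(0.16) = 0.665; F⁻¹(0.84) = 0.812.

[0.665, 0.812]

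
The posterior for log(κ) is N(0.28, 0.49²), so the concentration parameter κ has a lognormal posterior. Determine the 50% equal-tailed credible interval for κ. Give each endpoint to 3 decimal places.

[0.951, 1.841]

On the log scale the 50% interval is 0.28 ± 0.674 × 0.49 = [-0.0505, 0.6105].
Exponentiate: [e^-0.0505, e^0.6105] = [0.951, 1.841].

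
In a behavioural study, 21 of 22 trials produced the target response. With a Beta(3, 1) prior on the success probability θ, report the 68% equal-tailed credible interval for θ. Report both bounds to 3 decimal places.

[0.874, 0.971]

Posterior: Beta(3+21, 1+1) = Beta(24, 2).
Equal-tailed 68% interval: the 0.16 and 0.84 quantiles of Beta(24, 2).
Posterior mean ≈ 0.923, SD ≈ 0.051; a Normal approximation gives roughly [0.872, 0.974].
Exact: F⁻¹(0.16) = 0.874; F⁻¹(0.84) = 0.971.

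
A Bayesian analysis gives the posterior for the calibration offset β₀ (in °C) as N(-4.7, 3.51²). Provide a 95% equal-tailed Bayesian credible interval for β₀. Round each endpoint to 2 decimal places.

[-11.58, 2.18]

The posterior is symmetric, so the 95% equal-tailed interval is β₀ = -4.7 ± z·3.51 with z = 1.960.
Half-width: 1.960 × 3.51 = 6.88.
-4.7 − 6.88 = -11.58; -4.7 + 6.88 = 2.18.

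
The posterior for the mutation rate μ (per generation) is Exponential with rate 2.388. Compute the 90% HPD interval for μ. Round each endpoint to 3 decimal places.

[0.000, 0.964]

The exponential density is strictly decreasing on [0, ∞), so the HPD interval is anchored at 0: [0, q] with P(μ ≤ q) = 0.90.
q = −ln(1 − 0.90) / 2.388 = 2.3026 / 2.388 = 0.964.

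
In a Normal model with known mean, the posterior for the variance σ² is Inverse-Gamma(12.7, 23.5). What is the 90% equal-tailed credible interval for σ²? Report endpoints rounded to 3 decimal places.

Inverse-Gamma(12.7, 23.5) quantiles: F⁻¹(0.05) and F⁻¹(0.95).
Equivalently, 1/σ² ~ Gamma(12.7, rate = 23.5); invert its 0.95 and 0.05 quantiles.
Posterior mean ≈ 2.009, SD ≈ 0.614; a Normal approximation gives roughly [0.999, 3.019].
Exact: lower = 1.232; upper = 3.151.

[1.232, 3.151]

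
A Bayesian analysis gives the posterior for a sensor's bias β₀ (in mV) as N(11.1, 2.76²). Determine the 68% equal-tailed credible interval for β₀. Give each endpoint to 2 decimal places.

[8.36, 13.84]

The posterior is symmetric, so the 68% equal-tailed interval is β₀ = 11.1 ± z·2.76 with z = 0.994.
Half-width: 0.994 × 2.76 = 2.74.
11.1 − 2.74 = 8.36; 11.1 + 2.74 = 13.84.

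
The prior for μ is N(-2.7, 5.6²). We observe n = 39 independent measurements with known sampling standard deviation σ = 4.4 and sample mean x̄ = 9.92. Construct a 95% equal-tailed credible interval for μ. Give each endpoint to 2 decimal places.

[8.35, 11.09]

Posterior precision = 1/5.6² + 39/4.4² = 0.0319 + 2.0145 = 2.0464, so posterior SD = 0.6991.
Posterior mean = (-2.7/5.6² + 39·9.92/4.4²) / 2.0464 = 9.7233.
Interval: 9.7233 ± 1.960 × 0.6991 → [8.35, 11.09].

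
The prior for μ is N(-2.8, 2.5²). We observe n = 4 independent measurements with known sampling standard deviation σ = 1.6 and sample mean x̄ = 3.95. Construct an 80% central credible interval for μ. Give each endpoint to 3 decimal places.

[2.347, 4.299]

Posterior precision = 1/2.5² + 4/1.6² = 0.1600 + 1.5625 = 1.7225, so posterior SD = 0.7619.
Posterior mean = (-2.8/2.5² + 4·3.95/1.6²) / 1.7225 = 3.3230.
Interval: 3.3230 ± 1.282 × 0.7619 → [2.347, 4.299].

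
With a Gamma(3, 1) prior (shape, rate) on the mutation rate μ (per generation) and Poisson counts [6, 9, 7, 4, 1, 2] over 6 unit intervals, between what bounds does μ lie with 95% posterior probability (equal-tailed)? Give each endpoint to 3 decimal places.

[3.127, 6.286]

Posterior: Gamma(3+29, 1+6) = Gamma(32, 7) (shape, rate).
Equal-tailed 95% interval: Gamma(32, 7) quantiles at 0.025 and 0.975.
Posterior mean ≈ 4.571, SD ≈ 0.808; a Normal approximation gives roughly [2.988, 6.155].
Exact: lower = 3.127; upper = 6.286.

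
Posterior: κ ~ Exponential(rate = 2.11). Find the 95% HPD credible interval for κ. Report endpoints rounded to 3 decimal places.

[0.000, 1.420]

The exponential density is strictly decreasing on [0, ∞), so the HPD interval is anchored at 0: [0, q] with P(κ ≤ q) = 0.95.
q = −ln(1 − 0.95) / 2.11 = 2.9957 / 2.11 = 1.420.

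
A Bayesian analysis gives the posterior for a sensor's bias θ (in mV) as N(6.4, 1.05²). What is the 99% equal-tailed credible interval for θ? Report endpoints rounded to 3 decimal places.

[3.695, 9.105]

The posterior is symmetric, so the 99% equal-tailed interval is θ = 6.4 ± z·1.05 with z = 2.576.
Half-width: 2.576 × 1.05 = 2.705.
6.4 − 2.705 = 3.695; 6.4 + 2.705 = 9.105.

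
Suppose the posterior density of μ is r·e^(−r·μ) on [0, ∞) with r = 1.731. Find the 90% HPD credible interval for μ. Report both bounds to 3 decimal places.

The exponential density is strictly decreasing on [0, ∞), so the HPD interval is anchored at 0: [0, q] with P(μ ≤ q) = 0.90.
q = −ln(1 − 0.90) / 1.731 = 2.3026 / 1.731 = 1.330.

[0.000, 1.330]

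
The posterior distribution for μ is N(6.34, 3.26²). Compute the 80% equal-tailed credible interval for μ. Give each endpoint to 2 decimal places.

[2.16, 10.52]

The posterior is symmetric, so the 80% equal-tailed interval is μ = 6.34 ± z·3.26 with z = 1.282.
Half-width: 1.282 × 3.26 = 4.18.
6.34 − 4.18 = 2.16; 6.34 + 4.18 = 10.52.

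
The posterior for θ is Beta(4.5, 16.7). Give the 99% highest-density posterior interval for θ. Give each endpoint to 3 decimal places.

[0.035, 0.454]

The posterior is unimodal and skewed, so the HPD interval has equal density at both endpoints and is the shortest 99% interval.
Solving f(0.035) = f(0.454) with F(0.454) − F(0.035) = 0.99 gives [0.035, 0.454].
For comparison, the equal-tailed interval is [0.046, 0.475]; the HPD is narrower and shifted toward the mode.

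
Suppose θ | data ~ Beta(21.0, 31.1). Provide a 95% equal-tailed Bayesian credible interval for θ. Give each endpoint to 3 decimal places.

Posterior: Beta(21.0, 31.1).
Equal-tailed 95% interval: the 0.025 and 0.975 quantiles of Beta(21.0, 31.1).
Posterior mean ≈ 0.403, SD ≈ 0.067; a Normal approximation gives roughly [0.271, 0.535].
Exact: F⁻¹(0.025) = 0.275; F⁻¹(0.975) = 0.538.

[0.275, 0.538]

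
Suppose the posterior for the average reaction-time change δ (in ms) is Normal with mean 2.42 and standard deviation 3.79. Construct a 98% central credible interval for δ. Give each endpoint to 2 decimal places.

The posterior is symmetric, so the 98% equal-tailed interval is δ = 2.42 ± z·3.79 with z = 2.326.
Half-width: 2.326 × 3.79 = 8.82.
2.42 − 8.82 = -6.40; 2.42 + 8.82 = 11.24.

[-6.40, 11.24]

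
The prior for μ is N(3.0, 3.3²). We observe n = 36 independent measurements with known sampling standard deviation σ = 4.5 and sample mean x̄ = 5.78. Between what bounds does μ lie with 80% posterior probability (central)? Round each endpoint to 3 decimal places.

Posterior precision = 1/3.3² + 36/4.5² = 0.0918 + 1.7778 = 1.8696, so posterior SD = 0.7313.
Posterior mean = (3.0/3.3² + 36·5.78/4.5²) / 1.8696 = 5.6435.
Interval: 5.6435 ± 1.282 × 0.7313 → [4.706, 6.581].

[4.706, 6.581]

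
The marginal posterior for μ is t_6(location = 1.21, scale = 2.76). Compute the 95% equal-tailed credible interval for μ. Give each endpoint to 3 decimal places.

The t_6 distribution is symmetric; the 95% interval is 1.21 ± t·2.76 with t_{0.975,6} = 2.447.
Half-width: 2.447 × 2.76 = 6.753.
1.21 − 6.753 = -5.543; 1.21 + 6.753 = 7.963.

[-5.543, 7.963]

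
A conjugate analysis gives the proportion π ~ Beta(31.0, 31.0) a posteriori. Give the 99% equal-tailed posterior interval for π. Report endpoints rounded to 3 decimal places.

[0.340, 0.660]

Posterior: Beta(31.0, 31.0).
Equal-tailed 99% interval: the 0.005 and 0.995 quantiles of Beta(31.0, 31.0).
Posterior mean ≈ 0.500, SD ≈ 0.063; a Normal approximation gives roughly [0.338, 0.662].
Exact: F⁻¹(0.005) = 0.340; F⁻¹(0.995) = 0.660.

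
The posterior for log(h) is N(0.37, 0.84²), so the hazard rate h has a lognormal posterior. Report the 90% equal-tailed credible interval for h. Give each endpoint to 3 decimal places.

[0.364, 5.764]

On the log scale the 90% interval is 0.37 ± 1.645 × 0.84 = [-1.0117, 1.7517].
Exponentiate: [e^-1.0117, e^1.7517] = [0.364, 5.764].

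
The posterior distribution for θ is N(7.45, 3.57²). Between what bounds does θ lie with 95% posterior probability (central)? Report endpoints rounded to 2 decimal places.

[0.45, 14.45]

The posterior is symmetric, so the 95% equal-tailed interval is θ = 7.45 ± z·3.57 with z = 1.960.
Half-width: 1.960 × 3.57 = 7.00.
7.45 − 7.00 = 0.45; 7.45 + 7.00 = 14.45.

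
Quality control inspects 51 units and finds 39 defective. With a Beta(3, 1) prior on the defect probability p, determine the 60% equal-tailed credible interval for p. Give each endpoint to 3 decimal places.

Posterior: Beta(3+39, 1+12) = Beta(42, 13).
Equal-tailed 60% interval: the 0.2 and 0.8 quantiles of Beta(42, 13).
Posterior mean ≈ 0.764, SD ≈ 0.057; a Normal approximation gives roughly [0.716, 0.811].
Exact: F⁻¹(0.2) = 0.717; F⁻¹(0.8) = 0.813.

[0.717, 0.813]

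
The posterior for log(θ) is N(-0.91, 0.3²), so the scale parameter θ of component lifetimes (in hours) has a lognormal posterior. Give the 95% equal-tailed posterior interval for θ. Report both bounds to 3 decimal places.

On the log scale the 95% interval is -0.91 ± 1.960 × 0.3 = [-1.4980, -0.3220].
Exponentiate: [e^-1.4980, e^-0.3220] = [0.224, 0.725].

[0.224, 0.725]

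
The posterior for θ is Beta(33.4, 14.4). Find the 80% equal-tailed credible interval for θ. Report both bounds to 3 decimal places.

[0.612, 0.781]

Posterior: Beta(33.4, 14.4).
Equal-tailed 80% interval: the 0.1 and 0.9 quantiles of Beta(33.4, 14.4).
Posterior mean ≈ 0.699, SD ≈ 0.066; a Normal approximation gives roughly [0.615, 0.783].
Exact: F⁻¹(0.1) = 0.612; F⁻¹(0.9) = 0.781.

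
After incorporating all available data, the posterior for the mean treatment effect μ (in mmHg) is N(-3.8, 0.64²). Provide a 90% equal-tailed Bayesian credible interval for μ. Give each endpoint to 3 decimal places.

[-4.853, -2.747]

The posterior is symmetric, so the 90% equal-tailed interval is μ = -3.8 ± z·0.64 with z = 1.645.
Half-width: 1.645 × 0.64 = 1.053.
-3.8 − 1.053 = -4.853; -3.8 + 1.053 = -2.747.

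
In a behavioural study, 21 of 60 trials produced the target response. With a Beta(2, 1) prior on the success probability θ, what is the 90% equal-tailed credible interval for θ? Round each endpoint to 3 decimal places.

Posterior: Beta(2+21, 1+39) = Beta(23, 40).
Equal-tailed 90% interval: the 0.05 and 0.95 quantiles of Beta(23, 40).
Posterior mean ≈ 0.365, SD ≈ 0.060; a Normal approximation gives roughly [0.266, 0.464].
Exact: F⁻¹(0.05) = 0.268; F⁻¹(0.95) = 0.467.

[0.268, 0.467]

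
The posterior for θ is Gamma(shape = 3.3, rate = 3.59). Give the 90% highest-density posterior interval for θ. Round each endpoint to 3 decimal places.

[0.161, 1.651]

The posterior is unimodal and skewed, so the HPD interval has equal density at both endpoints and is the shortest 90% interval.
Solving f(0.161) = f(1.651) with F(1.651) − F(0.161) = 0.90 gives [0.161, 1.651].
For comparison, the equal-tailed interval is [0.272, 1.878]; the HPD is narrower and shifted toward the mode.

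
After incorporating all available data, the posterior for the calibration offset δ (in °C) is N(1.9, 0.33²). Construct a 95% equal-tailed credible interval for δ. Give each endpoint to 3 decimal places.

[1.253, 2.547]

The posterior is symmetric, so the 95% equal-tailed interval is δ = 1.9 ± z·0.33 with z = 1.960.
Half-width: 1.960 × 0.33 = 0.647.
1.9 − 0.647 = 1.253; 1.9 + 0.647 = 2.547.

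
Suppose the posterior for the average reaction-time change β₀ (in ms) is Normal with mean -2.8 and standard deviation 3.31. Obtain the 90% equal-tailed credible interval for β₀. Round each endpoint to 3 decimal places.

[-8.244, 2.644]

The posterior is symmetric, so the 90% equal-tailed interval is β₀ = -2.8 ± z·3.31 with z = 1.645.
Half-width: 1.645 × 3.31 = 5.444.
-2.8 − 5.444 = -8.244; -2.8 + 5.444 = 2.644.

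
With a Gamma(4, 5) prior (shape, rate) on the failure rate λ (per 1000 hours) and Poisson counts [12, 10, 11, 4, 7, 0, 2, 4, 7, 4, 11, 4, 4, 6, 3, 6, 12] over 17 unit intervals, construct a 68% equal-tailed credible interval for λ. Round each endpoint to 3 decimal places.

Posterior: Gamma(4+107, 5+17) = Gamma(111, 22) (shape, rate).
Equal-tailed 68% interval: Gamma(111, 22) quantiles at 0.16 and 0.84.
Posterior mean ≈ 5.045, SD ≈ 0.479; a Normal approximation gives roughly [4.569, 5.522].
Exact: lower = 4.570; upper = 5.521.

[4.570, 5.521]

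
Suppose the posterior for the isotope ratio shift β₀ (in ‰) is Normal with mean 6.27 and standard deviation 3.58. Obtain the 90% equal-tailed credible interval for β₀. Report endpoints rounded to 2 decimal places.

The posterior is symmetric, so the 90% equal-tailed interval is β₀ = 6.27 ± z·3.58 with z = 1.645.
Half-width: 1.645 × 3.58 = 5.89.
6.27 − 5.89 = 0.38; 6.27 + 5.89 = 12.16.

[0.38, 12.16]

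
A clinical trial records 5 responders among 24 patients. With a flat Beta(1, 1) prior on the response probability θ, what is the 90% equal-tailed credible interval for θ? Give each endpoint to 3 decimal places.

Posterior: Beta(1+5, 1+19) = Beta(6, 20).
Equal-tailed 90% interval: the 0.05 and 0.95 quantiles of Beta(6, 20).
Posterior mean ≈ 0.231, SD ≈ 0.081; a Normal approximation gives roughly [0.097, 0.364].
Exact: F⁻¹(0.05) = 0.110; F⁻¹(0.95) = 0.375.

[0.110, 0.375]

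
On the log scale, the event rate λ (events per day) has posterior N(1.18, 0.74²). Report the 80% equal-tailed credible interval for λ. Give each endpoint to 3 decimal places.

[1.261, 8.401]

On the log scale the 80% interval is 1.18 ± 1.282 × 0.74 = [0.2317, 2.1283].
Exponentiate: [e^0.2317, e^2.1283] = [1.261, 8.401].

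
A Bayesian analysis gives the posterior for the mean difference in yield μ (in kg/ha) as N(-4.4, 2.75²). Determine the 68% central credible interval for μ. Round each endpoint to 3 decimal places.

[-7.135, -1.665]

The posterior is symmetric, so the 68% equal-tailed interval is μ = -4.4 ± z·2.75 with z = 0.994.
Half-width: 0.994 × 2.75 = 2.735.
-4.4 − 2.735 = -7.135; -4.4 + 2.735 = -1.665.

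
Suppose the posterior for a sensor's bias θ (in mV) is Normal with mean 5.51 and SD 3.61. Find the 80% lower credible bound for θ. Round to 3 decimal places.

2.472

Need L with P(θ ≥ L) = 0.80: L = 5.51 − z_{0.2}·3.61.
z = 0.842; L = 5.51 − 0.842 × 3.61 = 2.472.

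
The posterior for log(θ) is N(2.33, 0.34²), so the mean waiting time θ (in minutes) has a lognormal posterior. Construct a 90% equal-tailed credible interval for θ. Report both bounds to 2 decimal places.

[5.88, 17.98]

On the log scale the 90% interval is 2.33 ± 1.645 × 0.34 = [1.7707, 2.8893].
Exponentiate: [e^1.7707, e^2.8893] = [5.88, 17.98].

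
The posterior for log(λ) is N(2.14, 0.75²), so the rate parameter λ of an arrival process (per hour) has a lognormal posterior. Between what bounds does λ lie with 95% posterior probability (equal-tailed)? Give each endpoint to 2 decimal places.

On the log scale the 95% interval is 2.14 ± 1.960 × 0.75 = [0.6700, 3.6100].
Exponentiate: [e^0.6700, e^3.6100] = [1.95, 36.97].

[1.95, 36.97]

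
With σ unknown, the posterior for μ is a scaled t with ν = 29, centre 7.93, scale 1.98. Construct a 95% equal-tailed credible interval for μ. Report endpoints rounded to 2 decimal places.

The t_29 distribution is symmetric; the 95% interval is 7.93 ± t·1.98 with t_{0.975,29} = 2.045.
Half-width: 2.045 × 1.98 = 4.05.
7.93 − 4.05 = 3.88; 7.93 + 4.05 = 11.98.

[3.88, 11.98]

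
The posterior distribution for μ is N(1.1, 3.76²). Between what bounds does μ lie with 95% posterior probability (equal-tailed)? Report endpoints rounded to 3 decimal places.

[-6.269, 8.469]

The posterior is symmetric, so the 95% equal-tailed interval is μ = 1.1 ± z·3.76 with z = 1.960.
Half-width: 1.960 × 3.76 = 7.369.
1.1 − 7.369 = -6.269; 1.1 + 7.369 = 8.469.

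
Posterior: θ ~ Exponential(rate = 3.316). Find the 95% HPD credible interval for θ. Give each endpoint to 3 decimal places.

The exponential density is strictly decreasing on [0, ∞), so the HPD interval is anchored at 0: [0, q] with P(θ ≤ q) = 0.95.
q = −ln(1 − 0.95) / 3.316 = 2.9957 / 3.316 = 0.903.

[0.000, 0.903]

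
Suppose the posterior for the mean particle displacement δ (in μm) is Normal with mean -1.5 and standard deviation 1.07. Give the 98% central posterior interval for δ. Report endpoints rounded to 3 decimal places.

[-3.989, 0.989]

The posterior is symmetric, so the 98% equal-tailed interval is δ = -1.5 ± z·1.07 with z = 2.326.
Half-width: 2.326 × 1.07 = 2.489.
-1.5 − 2.489 = -3.989; -1.5 + 2.489 = 0.989.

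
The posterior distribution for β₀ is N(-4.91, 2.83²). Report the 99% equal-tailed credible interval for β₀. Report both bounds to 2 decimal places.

The posterior is symmetric, so the 99% equal-tailed interval is β₀ = -4.91 ± z·2.83 with z = 2.576.
Half-width: 2.576 × 2.83 = 7.29.
-4.91 − 7.29 = -12.20; -4.91 + 7.29 = 2.38.

[-12.20, 2.38]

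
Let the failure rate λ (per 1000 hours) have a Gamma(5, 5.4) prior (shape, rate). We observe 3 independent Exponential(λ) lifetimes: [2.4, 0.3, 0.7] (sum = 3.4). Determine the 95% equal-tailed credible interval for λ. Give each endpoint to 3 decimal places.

Posterior: Gamma(5+3, 5.4+3.4) = Gamma(8, 8.8) (shape, rate).
Equal-tailed 95% interval: Gamma(8, 8.8) quantiles at 0.025 and 0.975.
Posterior mean ≈ 0.909, SD ≈ 0.321; a Normal approximation gives roughly [0.279, 1.539].
Exact: lower = 0.392; upper = 1.639.

[0.392, 1.639]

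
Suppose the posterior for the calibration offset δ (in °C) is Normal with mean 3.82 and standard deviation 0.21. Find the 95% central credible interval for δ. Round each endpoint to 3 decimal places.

The posterior is symmetric, so the 95% equal-tailed interval is δ = 3.82 ± z·0.21 with z = 1.960.
Half-width: 1.960 × 0.21 = 0.412.
3.82 − 0.412 = 3.408; 3.82 + 0.412 = 4.232.

[3.408, 4.232]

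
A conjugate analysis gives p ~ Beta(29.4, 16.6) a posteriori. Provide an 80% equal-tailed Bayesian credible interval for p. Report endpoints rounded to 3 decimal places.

Posterior: Beta(29.4, 16.6).
Equal-tailed 80% interval: the 0.1 and 0.9 quantiles of Beta(29.4, 16.6).
Posterior mean ≈ 0.639, SD ≈ 0.070; a Normal approximation gives roughly [0.549, 0.729].
Exact: F⁻¹(0.1) = 0.547; F⁻¹(0.9) = 0.728.

[0.547, 0.728]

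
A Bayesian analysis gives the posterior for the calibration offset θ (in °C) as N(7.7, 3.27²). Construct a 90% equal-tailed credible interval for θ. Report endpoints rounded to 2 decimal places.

The posterior is symmetric, so the 90% equal-tailed interval is θ = 7.7 ± z·3.27 with z = 1.645.
Half-width: 1.645 × 3.27 = 5.38.
7.7 − 5.38 = 2.32; 7.7 + 5.38 = 13.08.

[2.32, 13.08]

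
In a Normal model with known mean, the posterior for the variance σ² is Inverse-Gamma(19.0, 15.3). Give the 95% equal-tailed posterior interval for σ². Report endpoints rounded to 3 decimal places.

Inverse-Gamma(19.0, 15.3) quantiles: F⁻¹(0.025) and F⁻¹(0.975).
Equivalently, 1/σ² ~ Gamma(19.0, rate = 15.3); invert its 0.975 and 0.025 quantiles.
Posterior mean ≈ 0.850, SD ≈ 0.206; a Normal approximation gives roughly [0.446, 1.254].
Exact: lower = 0.538; upper = 1.338.

[0.538, 1.338]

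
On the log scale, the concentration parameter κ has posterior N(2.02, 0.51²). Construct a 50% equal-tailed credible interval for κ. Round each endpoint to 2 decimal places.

On the log scale the 50% interval is 2.02 ± 0.674 × 0.51 = [1.6760, 2.3640].
Exponentiate: [e^1.6760, e^2.3640] = [5.34, 10.63].

[5.34, 10.63]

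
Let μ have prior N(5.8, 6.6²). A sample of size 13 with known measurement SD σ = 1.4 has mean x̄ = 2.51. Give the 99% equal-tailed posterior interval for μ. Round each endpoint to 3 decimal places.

[1.523, 3.520]

Posterior precision = 1/6.6² + 13/1.4² = 0.0230 + 6.6327 = 6.6556, so posterior SD = 0.3876.
Posterior mean = (5.8/6.6² + 13·2.51/1.4²) / 6.6556 = 2.5213.
Interval: 2.5213 ± 2.576 × 0.3876 → [1.523, 3.520].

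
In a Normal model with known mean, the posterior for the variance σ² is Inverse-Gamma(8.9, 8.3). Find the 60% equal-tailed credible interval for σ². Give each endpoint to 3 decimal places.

Inverse-Gamma(8.9, 8.3) quantiles: F⁻¹(0.2) and F⁻¹(0.8).
Equivalently, 1/σ² ~ Gamma(8.9, rate = 8.3); invert its 0.8 and 0.2 quantiles.
Posterior mean ≈ 1.051, SD ≈ 0.400; a Normal approximation gives roughly [0.714, 1.387].
Exact: lower = 0.737; upper = 1.309.

[0.737, 1.309]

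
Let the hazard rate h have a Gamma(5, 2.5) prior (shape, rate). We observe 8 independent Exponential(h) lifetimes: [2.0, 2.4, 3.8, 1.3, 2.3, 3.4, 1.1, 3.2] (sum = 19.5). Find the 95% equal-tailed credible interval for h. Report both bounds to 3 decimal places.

Posterior: Gamma(5+8, 2.5+19.5) = Gamma(13, 22.0) (shape, rate).
Equal-tailed 95% interval: Gamma(13, 22.0) quantiles at 0.025 and 0.975.
Posterior mean ≈ 0.591, SD ≈ 0.164; a Normal approximation gives roughly [0.270, 0.912].
Exact: lower = 0.315; upper = 0.953.

[0.315, 0.953]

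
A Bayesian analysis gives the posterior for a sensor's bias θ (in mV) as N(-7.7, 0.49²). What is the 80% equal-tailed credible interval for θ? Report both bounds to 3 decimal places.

The posterior is symmetric, so the 80% equal-tailed interval is θ = -7.7 ± z·0.49 with z = 1.282.
Half-width: 1.282 × 0.49 = 0.628.
-7.7 − 0.628 = -8.328; -7.7 + 0.628 = -7.072.

[-8.328, -7.072]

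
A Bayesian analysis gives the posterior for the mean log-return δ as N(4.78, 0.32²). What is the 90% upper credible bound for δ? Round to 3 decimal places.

Need U with P(δ ≤ U) = 0.90: U = 4.78 + z_{0.1}·0.32.
z = 1.282; U = 4.78 + 1.282 × 0.32 = 5.190.

5.190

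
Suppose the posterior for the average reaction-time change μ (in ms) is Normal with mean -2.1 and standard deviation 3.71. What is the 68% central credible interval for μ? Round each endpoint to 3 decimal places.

The posterior is symmetric, so the 68% equal-tailed interval is μ = -2.1 ± z·3.71 with z = 0.994.
Half-width: 0.994 × 3.71 = 3.689.
-2.1 − 3.689 = -5.789; -2.1 + 3.689 = 1.589.

[-5.789, 1.589]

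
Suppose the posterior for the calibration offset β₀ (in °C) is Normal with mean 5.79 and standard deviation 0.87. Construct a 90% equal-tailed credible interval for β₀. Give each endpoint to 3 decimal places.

The posterior is symmetric, so the 90% equal-tailed interval is β₀ = 5.79 ± z·0.87 with z = 1.645.
Half-width: 1.645 × 0.87 = 1.431.
5.79 − 1.431 = 4.359; 5.79 + 1.431 = 7.221.

[4.359, 7.221]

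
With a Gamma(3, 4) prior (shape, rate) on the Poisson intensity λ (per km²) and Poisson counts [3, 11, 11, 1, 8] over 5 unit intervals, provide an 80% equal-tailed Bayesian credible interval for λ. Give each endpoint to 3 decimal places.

Posterior: Gamma(3+34, 4+5) = Gamma(37, 9) (shape, rate).
Equal-tailed 80% interval: Gamma(37, 9) quantiles at 0.1 and 0.9.
Posterior mean ≈ 4.111, SD ≈ 0.676; a Normal approximation gives roughly [3.245, 4.977].
Exact: lower = 3.272; upper = 4.998.

[3.272, 4.998]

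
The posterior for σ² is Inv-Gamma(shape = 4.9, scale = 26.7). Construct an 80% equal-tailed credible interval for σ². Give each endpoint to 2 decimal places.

[3.40, 11.30]

Inverse-Gamma(4.9, 26.7) quantiles: F⁻¹(0.1) and F⁻¹(0.9).
Equivalently, 1/σ² ~ Gamma(4.9, rate = 26.7); invert its 0.9 and 0.1 quantiles.
Posterior mean ≈ 6.85, SD ≈ 4.02; a Normal approximation gives roughly [1.69, 12.00].
Exact: lower = 3.40; upper = 11.30.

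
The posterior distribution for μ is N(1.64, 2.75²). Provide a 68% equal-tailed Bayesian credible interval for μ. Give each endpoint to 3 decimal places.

The posterior is symmetric, so the 68% equal-tailed interval is μ = 1.64 ± z·2.75 with z = 0.994.
Half-width: 0.994 × 2.75 = 2.735.
1.64 − 2.735 = -1.095; 1.64 + 2.735 = 4.375.

[-1.095, 4.375]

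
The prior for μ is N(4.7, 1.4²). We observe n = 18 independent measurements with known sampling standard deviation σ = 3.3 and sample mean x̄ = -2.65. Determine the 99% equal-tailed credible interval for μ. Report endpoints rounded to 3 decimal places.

Posterior precision = 1/1.4² + 18/3.3² = 0.5102 + 1.6529 = 2.1631, so posterior SD = 0.6799.
Posterior mean = (4.7/1.4² + 18·-2.65/3.3²) / 2.1631 = -0.9164.
Interval: -0.9164 ± 2.576 × 0.6799 → [-2.668, 0.835].

[-2.668, 0.835]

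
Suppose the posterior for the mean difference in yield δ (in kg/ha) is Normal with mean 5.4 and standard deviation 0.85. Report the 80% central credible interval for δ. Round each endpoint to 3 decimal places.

The posterior is symmetric, so the 80% equal-tailed interval is δ = 5.4 ± z·0.85 with z = 1.282.
Half-width: 1.282 × 0.85 = 1.089.
5.4 − 1.089 = 4.311; 5.4 + 1.089 = 6.489.

[4.311, 6.489]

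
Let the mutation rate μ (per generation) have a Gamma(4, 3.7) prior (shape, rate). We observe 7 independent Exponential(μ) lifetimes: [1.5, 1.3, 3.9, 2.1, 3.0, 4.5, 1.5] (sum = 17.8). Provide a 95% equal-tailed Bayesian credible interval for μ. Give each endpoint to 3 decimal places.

Posterior: Gamma(4+7, 3.7+17.8) = Gamma(11, 21.5) (shape, rate).
Equal-tailed 95% interval: Gamma(11, 21.5) quantiles at 0.025 and 0.975.
Posterior mean ≈ 0.512, SD ≈ 0.154; a Normal approximation gives roughly [0.209, 0.814].
Exact: lower = 0.255; upper = 0.855.

[0.255, 0.855]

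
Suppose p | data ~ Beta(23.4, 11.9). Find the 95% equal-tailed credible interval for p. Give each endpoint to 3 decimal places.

[0.502, 0.807]

Posterior: Beta(23.4, 11.9).
Equal-tailed 95% interval: the 0.025 and 0.975 quantiles of Beta(23.4, 11.9).
Posterior mean ≈ 0.663, SD ≈ 0.078; a Normal approximation gives roughly [0.509, 0.817].
Exact: F⁻¹(0.025) = 0.502; F⁻¹(0.975) = 0.807.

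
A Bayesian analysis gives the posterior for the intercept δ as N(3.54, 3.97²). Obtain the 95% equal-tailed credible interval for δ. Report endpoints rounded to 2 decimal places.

The posterior is symmetric, so the 95% equal-tailed interval is δ = 3.54 ± z·3.97 with z = 1.960.
Half-width: 1.960 × 3.97 = 7.78.
3.54 − 7.78 = -4.24; 3.54 + 7.78 = 11.32.

[-4.24, 11.32]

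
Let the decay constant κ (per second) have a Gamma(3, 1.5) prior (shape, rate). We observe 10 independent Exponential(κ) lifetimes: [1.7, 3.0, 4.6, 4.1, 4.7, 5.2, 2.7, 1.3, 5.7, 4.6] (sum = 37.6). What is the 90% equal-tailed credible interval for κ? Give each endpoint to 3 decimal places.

Posterior: Gamma(3+10, 1.5+37.6) = Gamma(13, 39.1) (shape, rate).
Equal-tailed 90% interval: Gamma(13, 39.1) quantiles at 0.05 and 0.95.
Posterior mean ≈ 0.332, SD ≈ 0.092; a Normal approximation gives roughly [0.181, 0.484].
Exact: lower = 0.197; upper = 0.497.

[0.197, 0.497]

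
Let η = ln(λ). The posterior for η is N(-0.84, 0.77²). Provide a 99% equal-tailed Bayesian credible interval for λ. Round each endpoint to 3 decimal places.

[0.059, 3.137]

On the log scale the 99% interval is -0.84 ± 2.576 × 0.77 = [-2.8234, 1.1434].
Exponentiate: [e^-2.8234, e^1.1434] = [0.059, 3.137].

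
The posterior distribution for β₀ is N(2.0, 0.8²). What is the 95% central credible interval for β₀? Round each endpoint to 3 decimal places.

The posterior is symmetric, so the 95% equal-tailed interval is β₀ = 2.0 ± z·0.8 with z = 1.960.
Half-width: 1.960 × 0.8 = 1.568.
2.0 − 1.568 = 0.432; 2.0 + 1.568 = 3.568.

[0.432, 3.568]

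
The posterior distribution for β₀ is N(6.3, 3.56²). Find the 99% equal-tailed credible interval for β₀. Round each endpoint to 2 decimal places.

The posterior is symmetric, so the 99% equal-tailed interval is β₀ = 6.3 ± z·3.56 with z = 2.576.
Half-width: 2.576 × 3.56 = 9.17.
6.3 − 9.17 = -2.87; 6.3 + 9.17 = 15.47.

[-2.87, 15.47]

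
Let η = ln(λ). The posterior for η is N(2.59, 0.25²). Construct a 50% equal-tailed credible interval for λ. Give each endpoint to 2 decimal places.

On the log scale the 50% interval is 2.59 ± 0.674 × 0.25 = [2.4214, 2.7586].
Exponentiate: [e^2.4214, e^2.7586] = [11.26, 15.78].

[11.26, 15.78]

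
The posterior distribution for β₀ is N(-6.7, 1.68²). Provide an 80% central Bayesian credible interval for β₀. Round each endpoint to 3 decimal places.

The posterior is symmetric, so the 80% equal-tailed interval is β₀ = -6.7 ± z·1.68 with z = 1.282.
Half-width: 1.282 × 1.68 = 2.153.
-6.7 − 2.153 = -8.853; -6.7 + 2.153 = -4.547.

[-8.853, -4.547]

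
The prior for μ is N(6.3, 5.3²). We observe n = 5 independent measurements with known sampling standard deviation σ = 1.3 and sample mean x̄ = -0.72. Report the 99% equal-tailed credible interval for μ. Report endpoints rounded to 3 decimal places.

Posterior precision = 1/5.3² + 5/1.3² = 0.0356 + 2.9586 = 2.9942, so posterior SD = 0.5779.
Posterior mean = (6.3/5.3² + 5·-0.72/1.3²) / 2.9942 = -0.6365.
Interval: -0.6365 ± 2.576 × 0.5779 → [-2.125, 0.852].

[-2.125, 0.852]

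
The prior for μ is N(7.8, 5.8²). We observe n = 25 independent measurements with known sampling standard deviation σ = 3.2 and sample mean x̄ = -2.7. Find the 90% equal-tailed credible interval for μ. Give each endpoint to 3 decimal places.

Posterior precision = 1/5.8² + 25/3.2² = 0.0297 + 2.4414 = 2.4711, so posterior SD = 0.6361.
Posterior mean = (7.8/5.8² + 25·-2.7/3.2²) / 2.4711 = -2.5737.
Interval: -2.5737 ± 1.645 × 0.6361 → [-3.620, -1.527].

[-3.620, -1.527]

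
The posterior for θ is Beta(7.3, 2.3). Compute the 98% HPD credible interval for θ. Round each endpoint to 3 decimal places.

[0.442, 0.989]

The posterior is unimodal and skewed, so the HPD interval has equal density at both endpoints and is the shortest 98% interval.
Solving f(0.442) = f(0.989) with F(0.989) − F(0.442) = 0.98 gives [0.442, 0.989].
For comparison, the equal-tailed interval is [0.402, 0.972]; the HPD is narrower and shifted toward the mode.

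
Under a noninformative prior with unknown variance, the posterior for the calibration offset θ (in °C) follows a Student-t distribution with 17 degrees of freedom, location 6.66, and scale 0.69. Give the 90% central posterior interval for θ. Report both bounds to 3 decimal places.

The t_17 distribution is symmetric; the 90% interval is 6.66 ± t·0.69 with t_{0.95,17} = 1.740.
Half-width: 1.740 × 0.69 = 1.200.
6.66 − 1.200 = 5.460; 6.66 + 1.200 = 7.860.

[5.460, 7.860]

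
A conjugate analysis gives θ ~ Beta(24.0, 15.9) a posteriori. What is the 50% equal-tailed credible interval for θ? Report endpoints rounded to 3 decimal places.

Posterior: Beta(24.0, 15.9).
Equal-tailed 50% interval: the 0.25 and 0.75 quantiles of Beta(24.0, 15.9).
Posterior mean ≈ 0.602, SD ≈ 0.077; a Normal approximation gives roughly [0.550, 0.653].
Exact: F⁻¹(0.25) = 0.550; F⁻¹(0.75) = 0.655.

[0.550, 0.655]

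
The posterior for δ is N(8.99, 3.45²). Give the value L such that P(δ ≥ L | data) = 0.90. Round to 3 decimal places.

4.569

Need L with P(δ ≥ L) = 0.90: L = 8.99 − z_{0.1}·3.45.
z = 1.282; L = 8.99 − 1.282 × 3.45 = 4.569.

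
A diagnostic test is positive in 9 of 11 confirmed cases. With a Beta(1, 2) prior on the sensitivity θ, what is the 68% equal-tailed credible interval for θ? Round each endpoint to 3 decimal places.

Posterior: Beta(1+9, 2+2) = Beta(10, 4).
Equal-tailed 68% interval: the 0.16 and 0.84 quantiles of Beta(10, 4).
Posterior mean ≈ 0.714, SD ≈ 0.117; a Normal approximation gives roughly [0.598, 0.830].
Exact: F⁻¹(0.16) = 0.595; F⁻¹(0.84) = 0.833.

[0.595, 0.833]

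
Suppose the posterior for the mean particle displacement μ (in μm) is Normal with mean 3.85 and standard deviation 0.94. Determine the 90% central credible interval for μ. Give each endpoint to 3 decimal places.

The posterior is symmetric, so the 90% equal-tailed interval is μ = 3.85 ± z·0.94 with z = 1.645.
Half-width: 1.645 × 0.94 = 1.546.
3.85 − 1.546 = 2.304; 3.85 + 1.546 = 5.396.

[2.304, 5.396]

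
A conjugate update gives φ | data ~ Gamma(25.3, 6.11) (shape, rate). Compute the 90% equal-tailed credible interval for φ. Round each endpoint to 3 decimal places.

Posterior: Gamma(shape 25.3, rate 6.11).
Equal-tailed 90% interval: Gamma(25.3, 6.11) quantiles at 0.05 and 0.95.
Posterior mean ≈ 4.141, SD ≈ 0.823; a Normal approximation gives roughly [2.787, 5.495].
Exact: lower = 2.886; upper = 5.581.

[2.886, 5.581]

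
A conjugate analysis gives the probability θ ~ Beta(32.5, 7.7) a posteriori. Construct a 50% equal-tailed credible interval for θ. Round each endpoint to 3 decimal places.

Posterior: Beta(32.5, 7.7).
Equal-tailed 50% interval: the 0.25 and 0.75 quantiles of Beta(32.5, 7.7).
Posterior mean ≈ 0.808, SD ≈ 0.061; a Normal approximation gives roughly [0.767, 0.850].
Exact: F⁻¹(0.25) = 0.770; F⁻¹(0.75) = 0.853.

[0.770, 0.853]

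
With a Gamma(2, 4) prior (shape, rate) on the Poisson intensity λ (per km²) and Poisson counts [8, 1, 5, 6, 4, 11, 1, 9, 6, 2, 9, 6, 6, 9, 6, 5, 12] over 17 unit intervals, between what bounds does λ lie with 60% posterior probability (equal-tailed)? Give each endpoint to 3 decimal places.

Posterior: Gamma(2+106, 4+17) = Gamma(108, 21) (shape, rate).
Equal-tailed 60% interval: Gamma(108, 21) quantiles at 0.2 and 0.8.
Posterior mean ≈ 5.143, SD ≈ 0.495; a Normal approximation gives roughly [4.726, 5.559].
Exact: lower = 4.722; upper = 5.554.

[4.722, 5.554]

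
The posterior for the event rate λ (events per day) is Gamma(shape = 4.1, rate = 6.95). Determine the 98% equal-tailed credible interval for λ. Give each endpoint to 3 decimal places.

Posterior: Gamma(shape 4.1, rate 6.95).
Equal-tailed 98% interval: Gamma(4.1, 6.95) quantiles at 0.01 and 0.99.
Posterior mean ≈ 0.590, SD ≈ 0.291; a Normal approximation gives roughly [-0.088, 1.268].
Exact: lower = 0.125; upper = 1.468.

[0.125, 1.468]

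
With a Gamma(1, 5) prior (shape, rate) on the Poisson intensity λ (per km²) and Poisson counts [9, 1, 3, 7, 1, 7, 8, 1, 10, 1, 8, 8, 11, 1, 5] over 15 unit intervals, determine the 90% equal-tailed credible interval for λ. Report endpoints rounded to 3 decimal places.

[3.385, 4.872]

Posterior: Gamma(1+81, 5+15) = Gamma(82, 20) (shape, rate).
Equal-tailed 90% interval: Gamma(82, 20) quantiles at 0.05 and 0.95.
Posterior mean ≈ 4.100, SD ≈ 0.453; a Normal approximation gives roughly [3.355, 4.845].
Exact: lower = 3.385; upper = 4.872.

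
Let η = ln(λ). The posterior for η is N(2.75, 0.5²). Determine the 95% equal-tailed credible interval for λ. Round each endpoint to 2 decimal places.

[5.87, 41.68]

On the log scale the 95% interval is 2.75 ± 1.960 × 0.5 = [1.7700, 3.7300].
Exponentiate: [e^1.7700, e^3.7300] = [5.87, 41.68].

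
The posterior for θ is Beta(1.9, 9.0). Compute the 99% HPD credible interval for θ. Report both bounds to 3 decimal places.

The posterior is unimodal and skewed, so the HPD interval has equal density at both endpoints and is the shortest 99% interval.
Solving f(0.001) = f(0.497) with F(0.497) − F(0.001) = 0.99 gives [0.001, 0.497].
For comparison, the equal-tailed interval is [0.009, 0.536]; the HPD is narrower and shifted toward the mode.

[0.001, 0.497]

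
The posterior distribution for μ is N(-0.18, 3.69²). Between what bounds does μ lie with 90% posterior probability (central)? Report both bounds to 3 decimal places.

[-6.250, 5.890]

The posterior is symmetric, so the 90% equal-tailed interval is μ = -0.18 ± z·3.69 with z = 1.645.
Half-width: 1.645 × 3.69 = 6.070.
-0.18 − 6.070 = -6.250; -0.18 + 6.070 = 5.890.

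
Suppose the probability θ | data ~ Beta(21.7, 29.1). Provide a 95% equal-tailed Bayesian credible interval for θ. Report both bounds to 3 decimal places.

[0.296, 0.564]

Posterior: Beta(21.7, 29.1).
Equal-tailed 95% interval: the 0.025 and 0.975 quantiles of Beta(21.7, 29.1).
Posterior mean ≈ 0.427, SD ≈ 0.069; a Normal approximation gives roughly [0.292, 0.562].
Exact: F⁻¹(0.025) = 0.296; F⁻¹(0.975) = 0.564.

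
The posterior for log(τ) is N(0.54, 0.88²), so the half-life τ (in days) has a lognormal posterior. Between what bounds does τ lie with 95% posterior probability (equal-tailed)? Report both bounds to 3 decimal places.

[0.306, 9.629]

On the log scale the 95% interval is 0.54 ± 1.960 × 0.88 = [-1.1848, 2.2648].
Exponentiate: [e^-1.1848, e^2.2648] = [0.306, 9.629].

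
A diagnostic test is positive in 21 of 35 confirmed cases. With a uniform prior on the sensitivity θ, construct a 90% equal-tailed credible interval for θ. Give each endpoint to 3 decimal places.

[0.460, 0.723]

Posterior: Beta(1+21, 1+14) = Beta(22, 15).
Equal-tailed 90% interval: the 0.05 and 0.95 quantiles of Beta(22, 15).
Posterior mean ≈ 0.595, SD ≈ 0.080; a Normal approximation gives roughly [0.464, 0.726].
Exact: F⁻¹(0.05) = 0.460; F⁻¹(0.95) = 0.723.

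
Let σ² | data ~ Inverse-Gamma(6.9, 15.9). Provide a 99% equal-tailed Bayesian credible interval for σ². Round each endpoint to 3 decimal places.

[1.025, 8.007]

Inverse-Gamma(6.9, 15.9) quantiles: F⁻¹(0.005) and F⁻¹(0.995).
Equivalently, 1/σ² ~ Gamma(6.9, rate = 15.9); invert its 0.995 and 0.005 quantiles.
Posterior mean ≈ 2.695, SD ≈ 1.217; a Normal approximation gives roughly [-0.441, 5.831].
Exact: lower = 1.025; upper = 8.007.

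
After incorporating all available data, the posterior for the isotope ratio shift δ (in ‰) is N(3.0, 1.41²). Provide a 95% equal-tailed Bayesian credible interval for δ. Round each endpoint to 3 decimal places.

[0.236, 5.764]

The posterior is symmetric, so the 95% equal-tailed interval is δ = 3.0 ± z·1.41 with z = 1.960.
Half-width: 1.960 × 1.41 = 2.764.
3.0 − 2.764 = 0.236; 3.0 + 2.764 = 5.764.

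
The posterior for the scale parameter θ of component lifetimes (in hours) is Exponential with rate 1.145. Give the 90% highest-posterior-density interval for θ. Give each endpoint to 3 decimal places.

[0.000, 2.011]

The exponential density is strictly decreasing on [0, ∞), so the HPD interval is anchored at 0: [0, q] with P(θ ≤ q) = 0.90.
q = −ln(1 − 0.90) / 1.145 = 2.3026 / 1.145 = 2.011.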